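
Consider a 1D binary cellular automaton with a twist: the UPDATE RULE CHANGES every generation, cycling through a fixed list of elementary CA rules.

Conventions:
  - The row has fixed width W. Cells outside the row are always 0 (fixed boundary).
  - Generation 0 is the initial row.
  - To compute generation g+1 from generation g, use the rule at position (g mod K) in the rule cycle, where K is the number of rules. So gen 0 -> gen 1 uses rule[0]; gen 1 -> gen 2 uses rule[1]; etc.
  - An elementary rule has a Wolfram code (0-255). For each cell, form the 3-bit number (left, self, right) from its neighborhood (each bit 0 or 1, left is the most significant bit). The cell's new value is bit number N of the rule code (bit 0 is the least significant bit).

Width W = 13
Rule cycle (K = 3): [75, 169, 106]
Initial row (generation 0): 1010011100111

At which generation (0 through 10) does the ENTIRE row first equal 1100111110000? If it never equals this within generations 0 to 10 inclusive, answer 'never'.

Answer: never

Derivation:
Gen 0: 1010011100111
Gen 1 (rule 75): 0000110101101
Gen 2 (rule 169): 1110101011010
Gen 3 (rule 106): 1011010111100
Gen 4 (rule 75): 0011000100101
Gen 5 (rule 169): 1010010000010
Gen 6 (rule 106): 0100100000100
Gen 7 (rule 75): 1001001111001
Gen 8 (rule 169): 0000001110000
Gen 9 (rule 106): 0000011010000
Gen 10 (rule 75): 1111111000111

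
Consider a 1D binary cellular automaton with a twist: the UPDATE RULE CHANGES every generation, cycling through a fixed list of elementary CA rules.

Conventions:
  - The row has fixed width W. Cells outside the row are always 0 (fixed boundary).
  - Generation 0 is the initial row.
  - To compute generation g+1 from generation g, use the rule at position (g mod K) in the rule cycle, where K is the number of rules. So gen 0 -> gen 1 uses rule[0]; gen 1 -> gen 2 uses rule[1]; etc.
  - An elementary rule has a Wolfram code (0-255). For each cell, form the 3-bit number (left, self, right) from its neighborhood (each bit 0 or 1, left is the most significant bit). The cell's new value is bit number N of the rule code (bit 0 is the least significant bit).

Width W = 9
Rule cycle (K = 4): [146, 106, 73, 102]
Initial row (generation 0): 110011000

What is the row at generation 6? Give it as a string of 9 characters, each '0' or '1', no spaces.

Gen 0: 110011000
Gen 1 (rule 146): 001100100
Gen 2 (rule 106): 011101000
Gen 3 (rule 73): 010100011
Gen 4 (rule 102): 111100101
Gen 5 (rule 146): 011011000
Gen 6 (rule 106): 111111000

Answer: 111111000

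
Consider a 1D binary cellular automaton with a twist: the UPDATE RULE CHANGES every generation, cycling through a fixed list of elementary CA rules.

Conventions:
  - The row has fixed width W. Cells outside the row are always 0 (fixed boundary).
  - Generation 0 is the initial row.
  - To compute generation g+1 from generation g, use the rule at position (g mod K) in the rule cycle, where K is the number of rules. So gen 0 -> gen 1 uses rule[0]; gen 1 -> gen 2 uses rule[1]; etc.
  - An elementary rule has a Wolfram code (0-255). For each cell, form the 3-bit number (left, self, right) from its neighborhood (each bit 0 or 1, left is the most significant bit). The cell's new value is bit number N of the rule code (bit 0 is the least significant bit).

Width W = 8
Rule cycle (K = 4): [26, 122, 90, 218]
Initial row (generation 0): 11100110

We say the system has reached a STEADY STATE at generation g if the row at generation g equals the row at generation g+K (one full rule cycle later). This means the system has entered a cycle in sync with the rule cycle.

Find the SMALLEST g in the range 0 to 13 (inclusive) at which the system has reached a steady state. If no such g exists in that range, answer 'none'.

Answer: 9

Derivation:
Gen 0: 11100110
Gen 1 (rule 26): 10011101
Gen 2 (rule 122): 01110110
Gen 3 (rule 90): 11010111
Gen 4 (rule 218): 11000111
Gen 5 (rule 26): 10101100
Gen 6 (rule 122): 01011110
Gen 7 (rule 90): 10010011
Gen 8 (rule 218): 01101111
Gen 9 (rule 26): 11001000
Gen 10 (rule 122): 11110100
Gen 11 (rule 90): 10010010
Gen 12 (rule 218): 01101101
Gen 13 (rule 26): 11001000
Gen 14 (rule 122): 11110100
Gen 15 (rule 90): 10010010
Gen 16 (rule 218): 01101101
Gen 17 (rule 26): 11001000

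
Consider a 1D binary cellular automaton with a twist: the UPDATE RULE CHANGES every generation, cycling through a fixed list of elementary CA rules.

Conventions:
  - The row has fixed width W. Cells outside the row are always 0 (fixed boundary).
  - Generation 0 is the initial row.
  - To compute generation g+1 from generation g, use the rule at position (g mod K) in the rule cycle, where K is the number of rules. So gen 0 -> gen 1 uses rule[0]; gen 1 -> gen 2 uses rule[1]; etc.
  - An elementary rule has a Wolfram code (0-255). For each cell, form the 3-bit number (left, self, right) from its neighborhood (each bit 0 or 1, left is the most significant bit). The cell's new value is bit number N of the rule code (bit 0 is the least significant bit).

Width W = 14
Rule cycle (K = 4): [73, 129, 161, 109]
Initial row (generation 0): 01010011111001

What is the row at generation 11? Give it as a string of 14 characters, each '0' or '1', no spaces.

Answer: 00000100000011

Derivation:
Gen 0: 01010011111001
Gen 1 (rule 73): 00000010001000
Gen 2 (rule 129): 11111000100011
Gen 3 (rule 161): 01110010001000
Gen 4 (rule 109): 01010010101011
Gen 5 (rule 73): 00000000000011
Gen 6 (rule 129): 11111111111000
Gen 7 (rule 161): 01111111110011
Gen 8 (rule 109): 01000000010011
Gen 9 (rule 73): 00011111000011
Gen 10 (rule 129): 11001110011000
Gen 11 (rule 161): 00000100000011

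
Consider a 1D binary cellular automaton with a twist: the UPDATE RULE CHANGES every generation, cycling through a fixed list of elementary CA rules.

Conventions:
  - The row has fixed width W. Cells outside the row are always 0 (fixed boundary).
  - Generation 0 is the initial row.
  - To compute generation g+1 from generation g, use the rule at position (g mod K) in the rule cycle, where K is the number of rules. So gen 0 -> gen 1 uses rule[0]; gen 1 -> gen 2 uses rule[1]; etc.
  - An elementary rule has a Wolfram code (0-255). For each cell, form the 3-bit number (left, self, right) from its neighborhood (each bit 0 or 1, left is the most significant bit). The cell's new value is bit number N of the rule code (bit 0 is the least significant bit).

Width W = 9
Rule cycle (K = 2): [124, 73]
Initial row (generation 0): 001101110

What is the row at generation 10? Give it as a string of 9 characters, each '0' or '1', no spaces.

Gen 0: 001101110
Gen 1 (rule 124): 001111011
Gen 2 (rule 73): 101001011
Gen 3 (rule 124): 111101111
Gen 4 (rule 73): 100101001
Gen 5 (rule 124): 110111101
Gen 6 (rule 73): 110100100
Gen 7 (rule 124): 111110110
Gen 8 (rule 73): 100010110
Gen 9 (rule 124): 110011111
Gen 10 (rule 73): 110010001

Answer: 110010001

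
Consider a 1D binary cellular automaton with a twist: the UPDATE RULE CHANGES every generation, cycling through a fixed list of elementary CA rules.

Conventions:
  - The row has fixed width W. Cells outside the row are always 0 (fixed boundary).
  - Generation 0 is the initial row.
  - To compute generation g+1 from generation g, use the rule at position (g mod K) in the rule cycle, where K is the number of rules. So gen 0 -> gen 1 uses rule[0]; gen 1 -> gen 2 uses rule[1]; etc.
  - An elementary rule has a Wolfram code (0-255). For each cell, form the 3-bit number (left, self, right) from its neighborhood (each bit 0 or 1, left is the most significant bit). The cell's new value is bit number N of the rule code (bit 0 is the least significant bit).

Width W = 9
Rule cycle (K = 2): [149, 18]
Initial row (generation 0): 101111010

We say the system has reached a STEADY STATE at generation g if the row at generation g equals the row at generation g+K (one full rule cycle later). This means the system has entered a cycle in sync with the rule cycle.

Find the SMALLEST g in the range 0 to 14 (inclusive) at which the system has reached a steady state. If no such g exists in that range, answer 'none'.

Answer: 6

Derivation:
Gen 0: 101111010
Gen 1 (rule 149): 100110011
Gen 2 (rule 18): 011001100
Gen 3 (rule 149): 000100011
Gen 4 (rule 18): 001010100
Gen 5 (rule 149): 101010111
Gen 6 (rule 18): 000000000
Gen 7 (rule 149): 111111111
Gen 8 (rule 18): 000000000
Gen 9 (rule 149): 111111111
Gen 10 (rule 18): 000000000
Gen 11 (rule 149): 111111111
Gen 12 (rule 18): 000000000
Gen 13 (rule 149): 111111111
Gen 14 (rule 18): 000000000
Gen 15 (rule 149): 111111111
Gen 16 (rule 18): 000000000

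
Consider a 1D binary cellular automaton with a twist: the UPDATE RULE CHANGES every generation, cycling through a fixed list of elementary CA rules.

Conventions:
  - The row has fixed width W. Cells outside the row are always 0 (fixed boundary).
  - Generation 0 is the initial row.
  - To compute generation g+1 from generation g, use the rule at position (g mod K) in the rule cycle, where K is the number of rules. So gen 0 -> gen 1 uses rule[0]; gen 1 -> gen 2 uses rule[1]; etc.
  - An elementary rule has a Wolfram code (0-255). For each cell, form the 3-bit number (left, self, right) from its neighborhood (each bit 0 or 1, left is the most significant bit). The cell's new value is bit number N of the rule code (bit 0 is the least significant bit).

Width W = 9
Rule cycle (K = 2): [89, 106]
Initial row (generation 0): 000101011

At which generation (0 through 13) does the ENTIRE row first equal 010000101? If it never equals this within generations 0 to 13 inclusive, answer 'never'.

Gen 0: 000101011
Gen 1 (rule 89): 110000011
Gen 2 (rule 106): 110000111
Gen 3 (rule 89): 111110101
Gen 4 (rule 106): 100011010
Gen 5 (rule 89): 011011001
Gen 6 (rule 106): 111111010
Gen 7 (rule 89): 100001001
Gen 8 (rule 106): 000010010
Gen 9 (rule 89): 111001001
Gen 10 (rule 106): 101010010
Gen 11 (rule 89): 000001001
Gen 12 (rule 106): 000010010
Gen 13 (rule 89): 111001001

Answer: never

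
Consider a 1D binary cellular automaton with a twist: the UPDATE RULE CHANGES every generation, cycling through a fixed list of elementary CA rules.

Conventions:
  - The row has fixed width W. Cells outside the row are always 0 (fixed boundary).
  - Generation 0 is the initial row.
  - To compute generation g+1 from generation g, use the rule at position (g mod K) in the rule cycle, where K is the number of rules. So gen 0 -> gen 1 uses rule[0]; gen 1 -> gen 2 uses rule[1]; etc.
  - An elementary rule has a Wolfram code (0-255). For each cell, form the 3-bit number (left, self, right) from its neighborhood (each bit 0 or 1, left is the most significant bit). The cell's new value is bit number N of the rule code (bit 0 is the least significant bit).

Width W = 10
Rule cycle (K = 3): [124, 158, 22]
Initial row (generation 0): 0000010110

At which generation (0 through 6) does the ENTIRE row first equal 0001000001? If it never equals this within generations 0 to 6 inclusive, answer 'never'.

Answer: 3

Derivation:
Gen 0: 0000010110
Gen 1 (rule 124): 0000011111
Gen 2 (rule 158): 0000111110
Gen 3 (rule 22): 0001000001
Gen 4 (rule 124): 0001100001
Gen 5 (rule 158): 0011010011
Gen 6 (rule 22): 0100011100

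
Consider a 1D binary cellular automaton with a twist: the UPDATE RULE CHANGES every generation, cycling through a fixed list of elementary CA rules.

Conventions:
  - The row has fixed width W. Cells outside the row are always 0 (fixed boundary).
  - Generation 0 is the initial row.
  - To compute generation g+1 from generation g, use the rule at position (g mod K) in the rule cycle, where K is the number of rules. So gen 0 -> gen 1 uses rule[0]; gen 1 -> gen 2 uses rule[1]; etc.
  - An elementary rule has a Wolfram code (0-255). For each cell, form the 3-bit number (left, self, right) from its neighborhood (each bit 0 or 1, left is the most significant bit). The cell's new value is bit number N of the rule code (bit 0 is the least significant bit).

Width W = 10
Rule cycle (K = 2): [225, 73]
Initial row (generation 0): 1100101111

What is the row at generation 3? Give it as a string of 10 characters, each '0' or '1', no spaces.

Answer: 1100010010

Derivation:
Gen 0: 1100101111
Gen 1 (rule 225): 0100010111
Gen 2 (rule 73): 0001000101
Gen 3 (rule 225): 1100010010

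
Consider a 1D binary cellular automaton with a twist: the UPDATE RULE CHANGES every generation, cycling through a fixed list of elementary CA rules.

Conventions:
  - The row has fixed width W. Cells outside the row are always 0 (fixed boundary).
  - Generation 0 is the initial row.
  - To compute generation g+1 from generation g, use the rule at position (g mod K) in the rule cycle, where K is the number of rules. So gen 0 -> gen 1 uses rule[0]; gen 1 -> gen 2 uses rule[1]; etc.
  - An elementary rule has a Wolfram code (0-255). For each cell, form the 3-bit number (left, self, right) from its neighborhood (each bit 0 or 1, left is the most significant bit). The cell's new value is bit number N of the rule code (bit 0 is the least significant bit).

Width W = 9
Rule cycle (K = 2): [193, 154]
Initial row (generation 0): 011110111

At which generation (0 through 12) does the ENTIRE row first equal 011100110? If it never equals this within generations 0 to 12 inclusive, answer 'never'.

Answer: never

Derivation:
Gen 0: 011110111
Gen 1 (rule 193): 001110011
Gen 2 (rule 154): 011101110
Gen 3 (rule 193): 001100110
Gen 4 (rule 154): 011011101
Gen 5 (rule 193): 001001100
Gen 6 (rule 154): 010111010
Gen 7 (rule 193): 000011000
Gen 8 (rule 154): 000110100
Gen 9 (rule 193): 110010001
Gen 10 (rule 154): 101101010
Gen 11 (rule 193): 000100000
Gen 12 (rule 154): 001010000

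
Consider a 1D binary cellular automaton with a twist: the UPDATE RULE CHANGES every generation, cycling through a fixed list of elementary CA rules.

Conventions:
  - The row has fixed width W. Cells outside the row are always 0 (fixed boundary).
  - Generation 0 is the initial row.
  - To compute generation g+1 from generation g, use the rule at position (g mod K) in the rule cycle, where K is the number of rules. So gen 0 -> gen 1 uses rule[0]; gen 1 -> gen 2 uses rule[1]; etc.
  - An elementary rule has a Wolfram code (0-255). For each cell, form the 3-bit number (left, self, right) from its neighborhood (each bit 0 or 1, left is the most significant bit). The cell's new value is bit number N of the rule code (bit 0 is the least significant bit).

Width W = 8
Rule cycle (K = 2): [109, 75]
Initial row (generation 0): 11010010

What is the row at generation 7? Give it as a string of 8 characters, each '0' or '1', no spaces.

Gen 0: 11010010
Gen 1 (rule 109): 11110010
Gen 2 (rule 75): 10010100
Gen 3 (rule 109): 10011101
Gen 4 (rule 75): 00110100
Gen 5 (rule 109): 10111101
Gen 6 (rule 75): 00100100
Gen 7 (rule 109): 10100101

Answer: 10100101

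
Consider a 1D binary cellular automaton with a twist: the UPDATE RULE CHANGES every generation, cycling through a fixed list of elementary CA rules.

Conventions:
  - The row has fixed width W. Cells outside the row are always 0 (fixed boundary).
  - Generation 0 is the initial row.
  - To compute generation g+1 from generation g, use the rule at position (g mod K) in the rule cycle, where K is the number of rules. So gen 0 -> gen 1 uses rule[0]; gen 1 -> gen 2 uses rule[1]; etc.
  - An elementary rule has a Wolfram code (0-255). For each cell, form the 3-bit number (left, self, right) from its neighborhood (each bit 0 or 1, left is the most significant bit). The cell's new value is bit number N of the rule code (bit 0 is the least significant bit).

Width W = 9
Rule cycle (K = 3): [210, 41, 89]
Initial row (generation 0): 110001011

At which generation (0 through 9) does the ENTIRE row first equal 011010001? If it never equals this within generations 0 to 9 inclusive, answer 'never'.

Answer: 1

Derivation:
Gen 0: 110001011
Gen 1 (rule 210): 011010001
Gen 2 (rule 41): 010100100
Gen 3 (rule 89): 000010011
Gen 4 (rule 210): 000101101
Gen 5 (rule 41): 110011010
Gen 6 (rule 89): 111011001
Gen 7 (rule 210): 011001110
Gen 8 (rule 41): 010001000
Gen 9 (rule 89): 001100111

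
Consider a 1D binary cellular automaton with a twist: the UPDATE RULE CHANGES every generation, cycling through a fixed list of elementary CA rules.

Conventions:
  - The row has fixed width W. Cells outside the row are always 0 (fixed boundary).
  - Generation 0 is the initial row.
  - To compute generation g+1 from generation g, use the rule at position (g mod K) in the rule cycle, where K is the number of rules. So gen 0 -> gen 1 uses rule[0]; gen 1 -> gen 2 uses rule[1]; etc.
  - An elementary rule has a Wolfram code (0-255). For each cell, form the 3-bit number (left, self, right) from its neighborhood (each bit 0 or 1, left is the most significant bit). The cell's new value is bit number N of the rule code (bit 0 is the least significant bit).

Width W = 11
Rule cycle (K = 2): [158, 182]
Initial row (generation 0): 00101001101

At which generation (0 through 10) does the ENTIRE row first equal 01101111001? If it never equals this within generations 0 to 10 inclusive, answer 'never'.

Gen 0: 00101001101
Gen 1 (rule 158): 01101111001
Gen 2 (rule 182): 10010110111
Gen 3 (rule 158): 11110100110
Gen 4 (rule 182): 01101111001
Gen 5 (rule 158): 11001110111
Gen 6 (rule 182): 00110101010
Gen 7 (rule 158): 01100101011
Gen 8 (rule 182): 10011111100
Gen 9 (rule 158): 11111111010
Gen 10 (rule 182): 01111110111

Answer: 1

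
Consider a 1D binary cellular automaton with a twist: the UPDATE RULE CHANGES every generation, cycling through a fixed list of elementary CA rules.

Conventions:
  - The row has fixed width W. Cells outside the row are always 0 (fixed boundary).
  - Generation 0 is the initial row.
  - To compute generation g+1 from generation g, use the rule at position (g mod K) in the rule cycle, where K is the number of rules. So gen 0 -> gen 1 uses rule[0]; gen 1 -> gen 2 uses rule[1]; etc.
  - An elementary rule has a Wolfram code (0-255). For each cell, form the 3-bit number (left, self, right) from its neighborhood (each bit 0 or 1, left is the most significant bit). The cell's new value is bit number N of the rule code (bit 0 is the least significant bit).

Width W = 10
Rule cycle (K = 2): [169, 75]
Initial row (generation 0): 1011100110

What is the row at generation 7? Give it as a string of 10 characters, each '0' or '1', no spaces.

Gen 0: 1011100110
Gen 1 (rule 169): 0111000100
Gen 2 (rule 75): 1101011001
Gen 3 (rule 169): 1010110000
Gen 4 (rule 75): 0000110111
Gen 5 (rule 169): 1110101110
Gen 6 (rule 75): 1010001010
Gen 7 (rule 169): 0100100100

Answer: 0100100100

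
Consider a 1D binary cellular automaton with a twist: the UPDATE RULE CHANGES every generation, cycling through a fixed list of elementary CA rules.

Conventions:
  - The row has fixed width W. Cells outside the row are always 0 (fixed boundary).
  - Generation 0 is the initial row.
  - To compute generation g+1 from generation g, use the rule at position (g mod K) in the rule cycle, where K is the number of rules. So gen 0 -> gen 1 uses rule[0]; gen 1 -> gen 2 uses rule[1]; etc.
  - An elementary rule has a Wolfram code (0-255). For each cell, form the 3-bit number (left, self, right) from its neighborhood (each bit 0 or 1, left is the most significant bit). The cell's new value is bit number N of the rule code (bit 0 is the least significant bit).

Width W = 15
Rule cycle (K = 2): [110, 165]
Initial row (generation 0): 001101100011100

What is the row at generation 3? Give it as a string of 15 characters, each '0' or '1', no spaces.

Gen 0: 001101100011100
Gen 1 (rule 110): 011111100110100
Gen 2 (rule 165): 001111000001101
Gen 3 (rule 110): 011001000011111

Answer: 011001000011111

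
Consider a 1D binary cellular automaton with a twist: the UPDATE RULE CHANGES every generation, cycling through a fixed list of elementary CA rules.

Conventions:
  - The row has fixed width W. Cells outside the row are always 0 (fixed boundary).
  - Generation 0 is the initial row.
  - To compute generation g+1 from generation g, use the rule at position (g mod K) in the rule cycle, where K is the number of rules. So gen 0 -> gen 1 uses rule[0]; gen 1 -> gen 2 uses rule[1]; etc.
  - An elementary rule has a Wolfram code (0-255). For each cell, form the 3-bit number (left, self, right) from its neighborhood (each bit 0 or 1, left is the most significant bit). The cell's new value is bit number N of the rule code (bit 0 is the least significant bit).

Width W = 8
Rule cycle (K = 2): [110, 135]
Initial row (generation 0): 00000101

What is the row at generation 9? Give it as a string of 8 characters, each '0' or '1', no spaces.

Gen 0: 00000101
Gen 1 (rule 110): 00001111
Gen 2 (rule 135): 11110110
Gen 3 (rule 110): 10011110
Gen 4 (rule 135): 10101100
Gen 5 (rule 110): 11111100
Gen 6 (rule 135): 01111001
Gen 7 (rule 110): 11001011
Gen 8 (rule 135): 00011000
Gen 9 (rule 110): 00111000

Answer: 00111000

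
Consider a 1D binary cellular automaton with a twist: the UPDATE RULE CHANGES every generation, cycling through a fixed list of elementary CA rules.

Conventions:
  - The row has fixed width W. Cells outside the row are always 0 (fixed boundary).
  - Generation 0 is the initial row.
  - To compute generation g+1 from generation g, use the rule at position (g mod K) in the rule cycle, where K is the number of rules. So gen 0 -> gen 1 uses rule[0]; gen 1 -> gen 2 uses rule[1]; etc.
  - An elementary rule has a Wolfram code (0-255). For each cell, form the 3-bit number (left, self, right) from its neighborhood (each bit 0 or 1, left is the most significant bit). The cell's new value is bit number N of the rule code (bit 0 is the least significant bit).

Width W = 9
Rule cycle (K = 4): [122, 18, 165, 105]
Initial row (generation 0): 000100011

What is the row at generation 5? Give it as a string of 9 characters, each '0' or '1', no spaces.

Answer: 011110010

Derivation:
Gen 0: 000100011
Gen 1 (rule 122): 001010111
Gen 2 (rule 18): 010000000
Gen 3 (rule 165): 010111111
Gen 4 (rule 105): 001100001
Gen 5 (rule 122): 011110010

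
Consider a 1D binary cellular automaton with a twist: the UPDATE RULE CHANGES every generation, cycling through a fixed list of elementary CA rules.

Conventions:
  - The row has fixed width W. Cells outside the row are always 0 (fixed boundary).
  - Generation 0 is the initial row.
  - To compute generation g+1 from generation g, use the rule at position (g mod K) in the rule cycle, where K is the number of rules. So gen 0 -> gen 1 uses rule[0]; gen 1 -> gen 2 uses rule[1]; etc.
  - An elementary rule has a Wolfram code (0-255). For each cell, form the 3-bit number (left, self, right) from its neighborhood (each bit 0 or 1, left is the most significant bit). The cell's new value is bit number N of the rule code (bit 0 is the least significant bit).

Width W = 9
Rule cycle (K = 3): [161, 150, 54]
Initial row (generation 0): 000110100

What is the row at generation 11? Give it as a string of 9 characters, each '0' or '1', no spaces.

Gen 0: 000110100
Gen 1 (rule 161): 110001001
Gen 2 (rule 150): 001011111
Gen 3 (rule 54): 011100000
Gen 4 (rule 161): 001001111
Gen 5 (rule 150): 011110110
Gen 6 (rule 54): 100001001
Gen 7 (rule 161): 001100000
Gen 8 (rule 150): 010010000
Gen 9 (rule 54): 111111000
Gen 10 (rule 161): 011110011
Gen 11 (rule 150): 101101100

Answer: 101101100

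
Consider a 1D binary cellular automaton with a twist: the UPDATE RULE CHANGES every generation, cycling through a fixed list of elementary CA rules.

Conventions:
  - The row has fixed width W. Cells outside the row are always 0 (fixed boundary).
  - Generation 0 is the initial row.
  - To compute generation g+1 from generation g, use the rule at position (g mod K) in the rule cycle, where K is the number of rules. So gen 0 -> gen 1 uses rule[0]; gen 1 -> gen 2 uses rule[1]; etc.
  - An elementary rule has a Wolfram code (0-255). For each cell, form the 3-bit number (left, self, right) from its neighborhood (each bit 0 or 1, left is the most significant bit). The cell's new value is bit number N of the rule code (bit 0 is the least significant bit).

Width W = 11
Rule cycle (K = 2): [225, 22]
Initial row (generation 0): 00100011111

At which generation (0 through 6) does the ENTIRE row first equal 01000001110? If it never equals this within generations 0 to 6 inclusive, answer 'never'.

Gen 0: 00100011111
Gen 1 (rule 225): 10001001111
Gen 2 (rule 22): 11011110000
Gen 3 (rule 225): 01101110111
Gen 4 (rule 22): 10000000000
Gen 5 (rule 225): 00111111111
Gen 6 (rule 22): 01000000000

Answer: never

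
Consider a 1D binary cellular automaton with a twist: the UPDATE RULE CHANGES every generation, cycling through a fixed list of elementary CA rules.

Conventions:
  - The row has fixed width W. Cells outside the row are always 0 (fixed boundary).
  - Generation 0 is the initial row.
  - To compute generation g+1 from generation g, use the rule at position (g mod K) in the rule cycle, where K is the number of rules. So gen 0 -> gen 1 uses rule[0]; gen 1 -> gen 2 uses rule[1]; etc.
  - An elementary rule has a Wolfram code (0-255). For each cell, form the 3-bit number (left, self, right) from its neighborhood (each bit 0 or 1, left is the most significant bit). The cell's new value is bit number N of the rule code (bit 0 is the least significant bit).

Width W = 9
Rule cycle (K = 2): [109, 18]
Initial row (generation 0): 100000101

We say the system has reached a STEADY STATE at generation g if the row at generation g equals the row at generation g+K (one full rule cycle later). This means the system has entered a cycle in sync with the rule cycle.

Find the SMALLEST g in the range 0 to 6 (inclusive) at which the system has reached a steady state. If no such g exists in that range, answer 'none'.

Answer: 2

Derivation:
Gen 0: 100000101
Gen 1 (rule 109): 101110111
Gen 2 (rule 18): 000000000
Gen 3 (rule 109): 111111111
Gen 4 (rule 18): 000000000
Gen 5 (rule 109): 111111111
Gen 6 (rule 18): 000000000
Gen 7 (rule 109): 111111111
Gen 8 (rule 18): 000000000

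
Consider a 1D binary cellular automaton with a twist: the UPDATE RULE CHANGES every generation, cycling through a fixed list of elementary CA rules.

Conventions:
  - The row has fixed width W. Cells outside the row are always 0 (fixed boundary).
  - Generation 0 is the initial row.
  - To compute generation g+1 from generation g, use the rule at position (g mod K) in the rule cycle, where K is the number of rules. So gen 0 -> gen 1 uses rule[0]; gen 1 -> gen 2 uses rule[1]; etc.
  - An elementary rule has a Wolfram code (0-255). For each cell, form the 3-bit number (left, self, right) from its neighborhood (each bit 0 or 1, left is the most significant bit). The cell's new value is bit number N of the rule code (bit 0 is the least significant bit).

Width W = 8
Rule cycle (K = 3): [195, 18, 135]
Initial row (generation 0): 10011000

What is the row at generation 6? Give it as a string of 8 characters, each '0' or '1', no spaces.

Gen 0: 10011000
Gen 1 (rule 195): 00101011
Gen 2 (rule 18): 01000000
Gen 3 (rule 135): 11011111
Gen 4 (rule 195): 01001111
Gen 5 (rule 18): 10110000
Gen 6 (rule 135): 10000111

Answer: 10000111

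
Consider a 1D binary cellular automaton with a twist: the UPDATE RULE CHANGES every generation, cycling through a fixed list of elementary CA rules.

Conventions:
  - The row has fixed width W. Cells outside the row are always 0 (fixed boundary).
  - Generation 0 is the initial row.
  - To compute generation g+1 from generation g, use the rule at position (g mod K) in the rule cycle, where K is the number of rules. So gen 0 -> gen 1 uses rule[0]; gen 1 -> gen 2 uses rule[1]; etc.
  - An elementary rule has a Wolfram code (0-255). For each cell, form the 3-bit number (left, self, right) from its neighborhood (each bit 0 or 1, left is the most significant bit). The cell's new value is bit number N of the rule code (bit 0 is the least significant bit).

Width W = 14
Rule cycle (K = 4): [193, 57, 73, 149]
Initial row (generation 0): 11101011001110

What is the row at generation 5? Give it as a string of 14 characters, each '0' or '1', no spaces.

Gen 0: 11101011001110
Gen 1 (rule 193): 01100001000110
Gen 2 (rule 57): 01011100110101
Gen 3 (rule 73): 00010100110000
Gen 4 (rule 149): 11010110001111
Gen 5 (rule 193): 01000010100111

Answer: 01000010100111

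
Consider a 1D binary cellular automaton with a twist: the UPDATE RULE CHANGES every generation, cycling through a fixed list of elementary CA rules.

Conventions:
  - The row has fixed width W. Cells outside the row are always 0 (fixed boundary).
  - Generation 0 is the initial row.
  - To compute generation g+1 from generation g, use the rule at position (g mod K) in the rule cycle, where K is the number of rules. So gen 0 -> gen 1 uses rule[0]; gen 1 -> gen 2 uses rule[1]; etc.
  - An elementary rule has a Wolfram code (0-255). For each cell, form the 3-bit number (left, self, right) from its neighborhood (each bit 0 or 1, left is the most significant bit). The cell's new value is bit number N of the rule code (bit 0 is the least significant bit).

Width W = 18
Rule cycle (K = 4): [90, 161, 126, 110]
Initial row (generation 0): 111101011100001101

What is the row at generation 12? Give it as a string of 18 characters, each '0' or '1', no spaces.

Answer: 000000111110000001

Derivation:
Gen 0: 111101011100001101
Gen 1 (rule 90): 100100010110011100
Gen 2 (rule 161): 000001001000001001
Gen 3 (rule 126): 000011111100011111
Gen 4 (rule 110): 000110000100110001
Gen 5 (rule 90): 001111001011111010
Gen 6 (rule 161): 100110000101110100
Gen 7 (rule 126): 111111001111011110
Gen 8 (rule 110): 100001011001110010
Gen 9 (rule 90): 010010011111011101
Gen 10 (rule 161): 000000001110101010
Gen 11 (rule 126): 000000011011111111
Gen 12 (rule 110): 000000111110000001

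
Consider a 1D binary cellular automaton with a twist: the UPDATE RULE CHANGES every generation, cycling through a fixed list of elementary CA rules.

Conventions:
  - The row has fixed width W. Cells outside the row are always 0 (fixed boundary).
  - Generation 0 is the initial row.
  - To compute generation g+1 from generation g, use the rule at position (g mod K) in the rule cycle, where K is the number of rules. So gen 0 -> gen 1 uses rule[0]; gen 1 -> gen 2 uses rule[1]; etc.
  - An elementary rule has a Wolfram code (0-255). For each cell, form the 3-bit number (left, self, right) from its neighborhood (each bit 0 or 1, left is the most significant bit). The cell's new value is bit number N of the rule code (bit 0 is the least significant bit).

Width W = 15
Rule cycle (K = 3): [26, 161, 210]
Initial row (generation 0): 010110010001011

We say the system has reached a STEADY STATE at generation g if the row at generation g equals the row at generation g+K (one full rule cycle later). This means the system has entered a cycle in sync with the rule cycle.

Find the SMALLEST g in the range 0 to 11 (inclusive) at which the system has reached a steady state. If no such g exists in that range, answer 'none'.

Answer: 10

Derivation:
Gen 0: 010110010001011
Gen 1 (rule 26): 100101101010010
Gen 2 (rule 161): 000010010100000
Gen 3 (rule 210): 000101100010000
Gen 4 (rule 26): 001001010101000
Gen 5 (rule 161): 100000101010011
Gen 6 (rule 210): 010001000001101
Gen 7 (rule 26): 101010100011000
Gen 8 (rule 161): 010101001000011
Gen 9 (rule 210): 100000110100101
Gen 10 (rule 26): 010001100011000
Gen 11 (rule 161): 000100001000011
Gen 12 (rule 210): 001010010100101
Gen 13 (rule 26): 010001100011000
Gen 14 (rule 161): 000100001000011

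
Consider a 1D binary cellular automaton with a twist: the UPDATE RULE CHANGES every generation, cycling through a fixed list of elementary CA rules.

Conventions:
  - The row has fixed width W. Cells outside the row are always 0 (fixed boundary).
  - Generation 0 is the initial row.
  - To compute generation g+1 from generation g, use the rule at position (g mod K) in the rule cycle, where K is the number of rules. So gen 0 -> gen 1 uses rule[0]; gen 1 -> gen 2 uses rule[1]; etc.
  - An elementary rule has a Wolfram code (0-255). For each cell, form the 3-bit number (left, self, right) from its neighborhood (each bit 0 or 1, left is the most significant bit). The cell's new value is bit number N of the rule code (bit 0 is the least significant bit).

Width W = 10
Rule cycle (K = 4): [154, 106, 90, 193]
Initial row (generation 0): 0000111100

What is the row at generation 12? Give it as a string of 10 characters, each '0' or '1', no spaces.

Answer: 0111111100

Derivation:
Gen 0: 0000111100
Gen 1 (rule 154): 0001111010
Gen 2 (rule 106): 0011001100
Gen 3 (rule 90): 0111111110
Gen 4 (rule 193): 0011111110
Gen 5 (rule 154): 0111111101
Gen 6 (rule 106): 1100000110
Gen 7 (rule 90): 1110001111
Gen 8 (rule 193): 0110100111
Gen 9 (rule 154): 1100011110
Gen 10 (rule 106): 1100110010
Gen 11 (rule 90): 1111111101
Gen 12 (rule 193): 0111111100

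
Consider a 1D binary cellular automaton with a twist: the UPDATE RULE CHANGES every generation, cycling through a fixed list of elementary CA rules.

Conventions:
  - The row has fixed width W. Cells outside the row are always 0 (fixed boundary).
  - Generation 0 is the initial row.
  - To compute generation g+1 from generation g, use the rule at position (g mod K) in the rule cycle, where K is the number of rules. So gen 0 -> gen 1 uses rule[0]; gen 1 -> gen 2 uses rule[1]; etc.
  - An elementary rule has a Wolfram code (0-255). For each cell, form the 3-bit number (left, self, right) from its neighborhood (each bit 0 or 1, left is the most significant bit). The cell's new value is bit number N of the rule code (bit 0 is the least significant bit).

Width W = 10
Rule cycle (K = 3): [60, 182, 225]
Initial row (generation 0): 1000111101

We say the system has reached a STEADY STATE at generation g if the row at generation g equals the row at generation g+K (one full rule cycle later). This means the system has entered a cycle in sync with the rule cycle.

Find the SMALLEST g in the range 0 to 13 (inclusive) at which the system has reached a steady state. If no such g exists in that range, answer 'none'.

Answer: none

Derivation:
Gen 0: 1000111101
Gen 1 (rule 60): 1100100011
Gen 2 (rule 182): 0011110100
Gen 3 (rule 225): 1001111001
Gen 4 (rule 60): 1101000101
Gen 5 (rule 182): 0011101111
Gen 6 (rule 225): 1001110111
Gen 7 (rule 60): 1101001100
Gen 8 (rule 182): 0011110010
Gen 9 (rule 225): 1001110000
Gen 10 (rule 60): 1101001000
Gen 11 (rule 182): 0011111100
Gen 12 (rule 225): 1001111101
Gen 13 (rule 60): 1101000011
Gen 14 (rule 182): 0011100100
Gen 15 (rule 225): 1001100001
Gen 16 (rule 60): 1101010001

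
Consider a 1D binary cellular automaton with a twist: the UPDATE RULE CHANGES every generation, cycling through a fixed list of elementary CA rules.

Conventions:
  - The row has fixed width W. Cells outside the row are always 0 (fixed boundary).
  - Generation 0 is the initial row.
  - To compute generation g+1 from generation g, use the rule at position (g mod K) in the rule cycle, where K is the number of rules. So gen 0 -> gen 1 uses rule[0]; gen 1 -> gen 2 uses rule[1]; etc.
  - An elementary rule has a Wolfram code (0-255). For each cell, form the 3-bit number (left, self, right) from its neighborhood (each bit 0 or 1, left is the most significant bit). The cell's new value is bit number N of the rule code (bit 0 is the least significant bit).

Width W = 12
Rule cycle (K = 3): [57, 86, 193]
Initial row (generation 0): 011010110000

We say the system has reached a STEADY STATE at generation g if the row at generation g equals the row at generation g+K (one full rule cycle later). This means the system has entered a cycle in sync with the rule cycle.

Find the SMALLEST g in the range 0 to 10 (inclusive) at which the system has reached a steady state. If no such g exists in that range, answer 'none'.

Answer: none

Derivation:
Gen 0: 011010110000
Gen 1 (rule 57): 010101101111
Gen 2 (rule 86): 110100100001
Gen 3 (rule 193): 010000001100
Gen 4 (rule 57): 001111101011
Gen 5 (rule 86): 010000101001
Gen 6 (rule 193): 000110000000
Gen 7 (rule 57): 110101111111
Gen 8 (rule 86): 010100000001
Gen 9 (rule 193): 000001111100
Gen 10 (rule 57): 111101000011
Gen 11 (rule 86): 000101100101
Gen 12 (rule 193): 110000100000
Gen 13 (rule 57): 101110011111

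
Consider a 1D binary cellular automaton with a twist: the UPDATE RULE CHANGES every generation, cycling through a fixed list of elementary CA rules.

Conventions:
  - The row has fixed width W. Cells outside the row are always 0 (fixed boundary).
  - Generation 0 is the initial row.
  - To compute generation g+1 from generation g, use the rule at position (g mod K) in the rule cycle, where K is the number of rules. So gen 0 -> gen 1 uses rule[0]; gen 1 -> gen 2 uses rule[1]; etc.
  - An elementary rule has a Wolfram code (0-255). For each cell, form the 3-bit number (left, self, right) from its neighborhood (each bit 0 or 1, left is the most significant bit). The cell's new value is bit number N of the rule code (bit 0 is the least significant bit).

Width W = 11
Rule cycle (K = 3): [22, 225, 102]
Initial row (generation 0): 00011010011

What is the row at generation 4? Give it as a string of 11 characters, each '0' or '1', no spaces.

Answer: 11100010000

Derivation:
Gen 0: 00011010011
Gen 1 (rule 22): 00100011100
Gen 2 (rule 225): 10001001101
Gen 3 (rule 102): 10011010111
Gen 4 (rule 22): 11100010000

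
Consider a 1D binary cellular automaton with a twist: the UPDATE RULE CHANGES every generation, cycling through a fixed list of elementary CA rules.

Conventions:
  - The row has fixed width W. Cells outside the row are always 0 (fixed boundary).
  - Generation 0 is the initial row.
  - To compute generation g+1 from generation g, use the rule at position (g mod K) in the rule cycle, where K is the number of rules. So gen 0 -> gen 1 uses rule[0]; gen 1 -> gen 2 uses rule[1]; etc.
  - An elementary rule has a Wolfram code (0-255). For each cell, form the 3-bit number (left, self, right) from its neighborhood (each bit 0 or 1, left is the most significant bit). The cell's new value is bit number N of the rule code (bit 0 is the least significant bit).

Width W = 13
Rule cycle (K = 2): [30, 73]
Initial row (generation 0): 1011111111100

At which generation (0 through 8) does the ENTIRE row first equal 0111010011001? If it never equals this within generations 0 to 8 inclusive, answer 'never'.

Gen 0: 1011111111100
Gen 1 (rule 30): 1010000000010
Gen 2 (rule 73): 0000111111000
Gen 3 (rule 30): 0001100000100
Gen 4 (rule 73): 1101101110001
Gen 5 (rule 30): 1001001001011
Gen 6 (rule 73): 0000000000011
Gen 7 (rule 30): 0000000000110
Gen 8 (rule 73): 1111111110110

Answer: never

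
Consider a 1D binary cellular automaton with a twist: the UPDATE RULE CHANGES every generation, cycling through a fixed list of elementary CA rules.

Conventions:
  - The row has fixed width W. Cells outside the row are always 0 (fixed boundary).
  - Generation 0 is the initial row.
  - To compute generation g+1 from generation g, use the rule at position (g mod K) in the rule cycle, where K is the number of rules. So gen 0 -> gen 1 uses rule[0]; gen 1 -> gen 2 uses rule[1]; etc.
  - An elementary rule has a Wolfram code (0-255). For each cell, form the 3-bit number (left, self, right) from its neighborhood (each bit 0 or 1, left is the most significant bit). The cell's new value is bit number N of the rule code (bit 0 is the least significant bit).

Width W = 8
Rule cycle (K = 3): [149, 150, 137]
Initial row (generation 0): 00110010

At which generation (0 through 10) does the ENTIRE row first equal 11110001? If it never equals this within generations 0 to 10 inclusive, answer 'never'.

Gen 0: 00110010
Gen 1 (rule 149): 10001011
Gen 2 (rule 150): 11011000
Gen 3 (rule 137): 10010011
Gen 4 (rule 149): 11011000
Gen 5 (rule 150): 00000100
Gen 6 (rule 137): 11110001
Gen 7 (rule 149): 01101101
Gen 8 (rule 150): 10000001
Gen 9 (rule 137): 00111100
Gen 10 (rule 149): 10011011

Answer: 6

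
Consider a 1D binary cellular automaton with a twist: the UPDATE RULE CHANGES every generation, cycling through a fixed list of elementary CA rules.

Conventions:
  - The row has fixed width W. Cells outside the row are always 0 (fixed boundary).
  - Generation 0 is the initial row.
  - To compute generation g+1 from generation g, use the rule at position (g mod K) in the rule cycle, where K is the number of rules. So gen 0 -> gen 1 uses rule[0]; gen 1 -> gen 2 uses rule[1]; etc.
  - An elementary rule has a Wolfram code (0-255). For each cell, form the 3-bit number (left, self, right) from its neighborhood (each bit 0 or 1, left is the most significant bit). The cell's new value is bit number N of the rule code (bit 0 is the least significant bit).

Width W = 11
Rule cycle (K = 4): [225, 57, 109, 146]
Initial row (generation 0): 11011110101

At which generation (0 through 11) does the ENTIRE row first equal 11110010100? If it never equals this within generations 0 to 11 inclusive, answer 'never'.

Gen 0: 11011110101
Gen 1 (rule 225): 01101111010
Gen 2 (rule 57): 01011000101
Gen 3 (rule 109): 01111010111
Gen 4 (rule 146): 10110000010
Gen 5 (rule 225): 01010111000
Gen 6 (rule 57): 00101100111
Gen 7 (rule 109): 10111100101
Gen 8 (rule 146): 00011011000
Gen 9 (rule 225): 11001101011
Gen 10 (rule 57): 10101010110
Gen 11 (rule 109): 11111111110

Answer: never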